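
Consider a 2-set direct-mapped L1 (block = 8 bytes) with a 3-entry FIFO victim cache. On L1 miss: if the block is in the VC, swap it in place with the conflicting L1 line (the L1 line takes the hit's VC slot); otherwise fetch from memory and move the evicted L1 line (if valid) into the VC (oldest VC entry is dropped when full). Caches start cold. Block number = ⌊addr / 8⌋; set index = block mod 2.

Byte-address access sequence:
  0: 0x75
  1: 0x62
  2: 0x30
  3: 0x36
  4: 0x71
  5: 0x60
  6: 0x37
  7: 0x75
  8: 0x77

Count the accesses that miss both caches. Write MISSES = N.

  [0] addr=0x75 blk=14 s=0: MISS | VC []
  [1] addr=0x62 blk=12 s=0: MISS | VC [14]
  [2] addr=0x30 blk=6 s=0: MISS | VC [14, 12]
  [3] addr=0x36 blk=6 s=0: L1-HIT | VC [14, 12]
  [4] addr=0x71 blk=14 s=0: VC-HIT | VC [6, 12]
  [5] addr=0x60 blk=12 s=0: VC-HIT | VC [6, 14]
  [6] addr=0x37 blk=6 s=0: VC-HIT | VC [12, 14]
  [7] addr=0x75 blk=14 s=0: VC-HIT | VC [12, 6]
  [8] addr=0x77 blk=14 s=0: L1-HIT | VC [12, 6]

MISSES = 3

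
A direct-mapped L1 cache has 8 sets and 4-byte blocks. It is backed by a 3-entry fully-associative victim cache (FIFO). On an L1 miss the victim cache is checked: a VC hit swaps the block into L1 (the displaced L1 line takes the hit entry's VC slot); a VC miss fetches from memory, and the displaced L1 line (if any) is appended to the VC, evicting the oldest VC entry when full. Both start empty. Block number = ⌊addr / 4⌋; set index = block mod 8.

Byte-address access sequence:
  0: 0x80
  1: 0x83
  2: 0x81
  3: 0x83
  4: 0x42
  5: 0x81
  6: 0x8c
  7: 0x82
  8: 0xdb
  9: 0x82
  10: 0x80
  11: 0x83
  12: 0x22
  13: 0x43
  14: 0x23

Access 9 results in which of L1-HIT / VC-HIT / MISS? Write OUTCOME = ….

#0 0x80→b32/s0 MISS; vc=[]
#1 0x83→b32/s0 L1-HIT; vc=[]
#2 0x81→b32/s0 L1-HIT; vc=[]
#3 0x83→b32/s0 L1-HIT; vc=[]
#4 0x42→b16/s0 MISS; vc=[32]
#5 0x81→b32/s0 VC-HIT; vc=[16]
#6 0x8c→b35/s3 MISS; vc=[16]
#7 0x82→b32/s0 L1-HIT; vc=[16]
#8 0xdb→b54/s6 MISS; vc=[16]
#9 0x82→b32/s0 L1-HIT; vc=[16]
#10 0x80→b32/s0 L1-HIT; vc=[16]
#11 0x83→b32/s0 L1-HIT; vc=[16]
#12 0x22→b8/s0 MISS; vc=[16,32]
#13 0x43→b16/s0 VC-HIT; vc=[8,32]
#14 0x23→b8/s0 VC-HIT; vc=[16,32]

OUTCOME = L1-HIT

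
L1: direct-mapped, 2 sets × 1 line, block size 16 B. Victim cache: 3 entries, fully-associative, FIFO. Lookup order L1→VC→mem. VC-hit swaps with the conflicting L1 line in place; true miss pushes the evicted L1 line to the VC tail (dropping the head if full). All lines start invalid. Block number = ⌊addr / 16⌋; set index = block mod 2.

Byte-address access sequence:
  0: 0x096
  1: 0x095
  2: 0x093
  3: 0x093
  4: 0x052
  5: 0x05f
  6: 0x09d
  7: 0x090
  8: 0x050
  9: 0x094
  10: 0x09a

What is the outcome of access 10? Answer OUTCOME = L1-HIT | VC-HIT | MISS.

OUTCOME = L1-HIT

#0 0x96→b9/s1 MISS; vc=[]
#1 0x95→b9/s1 L1-HIT; vc=[]
#2 0x93→b9/s1 L1-HIT; vc=[]
#3 0x93→b9/s1 L1-HIT; vc=[]
#4 0x52→b5/s1 MISS; vc=[9]
#5 0x5f→b5/s1 L1-HIT; vc=[9]
#6 0x9d→b9/s1 VC-HIT; vc=[5]
#7 0x90→b9/s1 L1-HIT; vc=[5]
#8 0x50→b5/s1 VC-HIT; vc=[9]
#9 0x94→b9/s1 VC-HIT; vc=[5]
#10 0x9a→b9/s1 L1-HIT; vc=[5]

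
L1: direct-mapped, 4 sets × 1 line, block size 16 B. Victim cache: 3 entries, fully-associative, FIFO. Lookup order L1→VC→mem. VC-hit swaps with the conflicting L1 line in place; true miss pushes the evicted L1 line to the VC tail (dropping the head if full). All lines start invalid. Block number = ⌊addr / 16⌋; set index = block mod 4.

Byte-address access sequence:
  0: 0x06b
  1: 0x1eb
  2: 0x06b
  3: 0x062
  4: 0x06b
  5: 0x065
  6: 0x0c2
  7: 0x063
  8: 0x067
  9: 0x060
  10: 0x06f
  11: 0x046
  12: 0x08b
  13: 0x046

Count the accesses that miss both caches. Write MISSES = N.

0: 0x6b (blk 6, set 2) → MISS  vc=[]
1: 0x1eb (blk 30, set 2) → MISS  vc=[6]
2: 0x6b (blk 6, set 2) → VC-HIT  vc=[30]
3: 0x62 (blk 6, set 2) → L1-HIT  vc=[30]
4: 0x6b (blk 6, set 2) → L1-HIT  vc=[30]
5: 0x65 (blk 6, set 2) → L1-HIT  vc=[30]
6: 0xc2 (blk 12, set 0) → MISS  vc=[30]
7: 0x63 (blk 6, set 2) → L1-HIT  vc=[30]
8: 0x67 (blk 6, set 2) → L1-HIT  vc=[30]
9: 0x60 (blk 6, set 2) → L1-HIT  vc=[30]
10: 0x6f (blk 6, set 2) → L1-HIT  vc=[30]
11: 0x46 (blk 4, set 0) → MISS  vc=[30, 12]
12: 0x8b (blk 8, set 0) → MISS  vc=[30, 12, 4]
13: 0x46 (blk 4, set 0) → VC-HIT  vc=[30, 12, 8]

MISSES = 5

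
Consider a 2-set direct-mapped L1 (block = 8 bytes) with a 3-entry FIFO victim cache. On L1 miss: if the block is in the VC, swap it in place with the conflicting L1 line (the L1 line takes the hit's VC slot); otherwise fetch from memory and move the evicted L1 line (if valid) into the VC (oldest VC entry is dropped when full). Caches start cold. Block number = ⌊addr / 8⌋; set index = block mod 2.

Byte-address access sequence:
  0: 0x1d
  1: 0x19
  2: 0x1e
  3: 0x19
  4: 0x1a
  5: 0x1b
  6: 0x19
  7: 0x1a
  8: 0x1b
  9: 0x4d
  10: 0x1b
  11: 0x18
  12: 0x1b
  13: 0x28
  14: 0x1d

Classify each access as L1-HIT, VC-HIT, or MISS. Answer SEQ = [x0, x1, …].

#0 0x1d→b3/s1 MISS; vc=[]
#1 0x19→b3/s1 L1-HIT; vc=[]
#2 0x1e→b3/s1 L1-HIT; vc=[]
#3 0x19→b3/s1 L1-HIT; vc=[]
#4 0x1a→b3/s1 L1-HIT; vc=[]
#5 0x1b→b3/s1 L1-HIT; vc=[]
#6 0x19→b3/s1 L1-HIT; vc=[]
#7 0x1a→b3/s1 L1-HIT; vc=[]
#8 0x1b→b3/s1 L1-HIT; vc=[]
#9 0x4d→b9/s1 MISS; vc=[3]
#10 0x1b→b3/s1 VC-HIT; vc=[9]
#11 0x18→b3/s1 L1-HIT; vc=[9]
#12 0x1b→b3/s1 L1-HIT; vc=[9]
#13 0x28→b5/s1 MISS; vc=[9,3]
#14 0x1d→b3/s1 VC-HIT; vc=[9,5]

SEQ = [MISS, L1-HIT, L1-HIT, L1-HIT, L1-HIT, L1-HIT, L1-HIT, L1-HIT, L1-HIT, MISS, VC-HIT, L1-HIT, L1-HIT, MISS, VC-HIT]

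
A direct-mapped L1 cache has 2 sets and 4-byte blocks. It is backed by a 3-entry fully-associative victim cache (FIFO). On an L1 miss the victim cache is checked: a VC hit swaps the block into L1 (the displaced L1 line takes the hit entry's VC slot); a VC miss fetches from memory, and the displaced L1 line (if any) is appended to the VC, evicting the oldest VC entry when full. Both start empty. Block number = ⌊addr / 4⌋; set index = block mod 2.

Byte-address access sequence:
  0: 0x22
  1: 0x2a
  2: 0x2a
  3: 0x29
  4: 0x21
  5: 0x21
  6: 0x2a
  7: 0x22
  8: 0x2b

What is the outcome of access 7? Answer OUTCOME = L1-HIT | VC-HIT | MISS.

OUTCOME = VC-HIT

0: 0x22 (blk 8, set 0) → MISS  vc=[]
1: 0x2a (blk 10, set 0) → MISS  vc=[8]
2: 0x2a (blk 10, set 0) → L1-HIT  vc=[8]
3: 0x29 (blk 10, set 0) → L1-HIT  vc=[8]
4: 0x21 (blk 8, set 0) → VC-HIT  vc=[10]
5: 0x21 (blk 8, set 0) → L1-HIT  vc=[10]
6: 0x2a (blk 10, set 0) → VC-HIT  vc=[8]
7: 0x22 (blk 8, set 0) → VC-HIT  vc=[10]
8: 0x2b (blk 10, set 0) → VC-HIT  vc=[8]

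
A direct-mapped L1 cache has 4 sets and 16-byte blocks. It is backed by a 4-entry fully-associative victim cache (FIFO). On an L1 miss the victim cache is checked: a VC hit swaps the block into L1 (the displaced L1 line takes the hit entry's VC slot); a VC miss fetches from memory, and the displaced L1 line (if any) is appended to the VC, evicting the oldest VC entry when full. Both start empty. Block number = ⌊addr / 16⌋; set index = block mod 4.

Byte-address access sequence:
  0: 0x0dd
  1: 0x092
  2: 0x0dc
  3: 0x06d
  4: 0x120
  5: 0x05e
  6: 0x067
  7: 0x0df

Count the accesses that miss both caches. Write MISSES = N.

0: 0xdd (blk 13, set 1) → MISS  vc=[]
1: 0x92 (blk 9, set 1) → MISS  vc=[13]
2: 0xdc (blk 13, set 1) → VC-HIT  vc=[9]
3: 0x6d (blk 6, set 2) → MISS  vc=[9]
4: 0x120 (blk 18, set 2) → MISS  vc=[9, 6]
5: 0x5e (blk 5, set 1) → MISS  vc=[9, 6, 13]
6: 0x67 (blk 6, set 2) → VC-HIT  vc=[9, 18, 13]
7: 0xdf (blk 13, set 1) → VC-HIT  vc=[9, 18, 5]

MISSES = 5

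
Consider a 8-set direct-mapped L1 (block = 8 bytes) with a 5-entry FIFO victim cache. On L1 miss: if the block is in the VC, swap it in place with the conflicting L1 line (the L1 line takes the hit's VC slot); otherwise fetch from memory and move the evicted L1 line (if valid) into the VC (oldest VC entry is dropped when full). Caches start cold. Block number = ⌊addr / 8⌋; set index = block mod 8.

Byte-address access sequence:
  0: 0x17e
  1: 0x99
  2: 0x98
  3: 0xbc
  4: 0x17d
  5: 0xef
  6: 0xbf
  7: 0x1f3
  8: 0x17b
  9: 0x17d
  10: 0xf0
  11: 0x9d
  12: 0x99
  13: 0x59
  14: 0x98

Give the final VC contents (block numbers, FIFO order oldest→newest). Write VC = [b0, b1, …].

0: 0x17e (blk 47, set 7) → MISS  vc=[]
1: 0x99 (blk 19, set 3) → MISS  vc=[]
2: 0x98 (blk 19, set 3) → L1-HIT  vc=[]
3: 0xbc (blk 23, set 7) → MISS  vc=[47]
4: 0x17d (blk 47, set 7) → VC-HIT  vc=[23]
5: 0xef (blk 29, set 5) → MISS  vc=[23]
6: 0xbf (blk 23, set 7) → VC-HIT  vc=[47]
7: 0x1f3 (blk 62, set 6) → MISS  vc=[47]
8: 0x17b (blk 47, set 7) → VC-HIT  vc=[23]
9: 0x17d (blk 47, set 7) → L1-HIT  vc=[23]
10: 0xf0 (blk 30, set 6) → MISS  vc=[23, 62]
11: 0x9d (blk 19, set 3) → L1-HIT  vc=[23, 62]
12: 0x99 (blk 19, set 3) → L1-HIT  vc=[23, 62]
13: 0x59 (blk 11, set 3) → MISS  vc=[23, 62, 19]
14: 0x98 (blk 19, set 3) → VC-HIT  vc=[23, 62, 11]

VC = [23, 62, 11]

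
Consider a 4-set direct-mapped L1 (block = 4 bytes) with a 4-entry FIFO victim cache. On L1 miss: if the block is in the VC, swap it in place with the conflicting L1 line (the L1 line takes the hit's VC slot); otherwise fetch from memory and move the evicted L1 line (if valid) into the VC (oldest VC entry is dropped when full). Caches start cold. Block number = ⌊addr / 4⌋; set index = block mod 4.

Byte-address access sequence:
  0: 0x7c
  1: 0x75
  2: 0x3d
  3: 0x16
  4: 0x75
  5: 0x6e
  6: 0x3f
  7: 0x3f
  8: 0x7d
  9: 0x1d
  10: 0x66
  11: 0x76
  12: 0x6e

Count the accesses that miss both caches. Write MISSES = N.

0: 0x7c (blk 31, set 3) → MISS  vc=[]
1: 0x75 (blk 29, set 1) → MISS  vc=[]
2: 0x3d (blk 15, set 3) → MISS  vc=[31]
3: 0x16 (blk 5, set 1) → MISS  vc=[31, 29]
4: 0x75 (blk 29, set 1) → VC-HIT  vc=[31, 5]
5: 0x6e (blk 27, set 3) → MISS  vc=[31, 5, 15]
6: 0x3f (blk 15, set 3) → VC-HIT  vc=[31, 5, 27]
7: 0x3f (blk 15, set 3) → L1-HIT  vc=[31, 5, 27]
8: 0x7d (blk 31, set 3) → VC-HIT  vc=[15, 5, 27]
9: 0x1d (blk 7, set 3) → MISS  vc=[15, 5, 27, 31]
10: 0x66 (blk 25, set 1) → MISS  vc=[5, 27, 31, 29]
11: 0x76 (blk 29, set 1) → VC-HIT  vc=[5, 27, 31, 25]
12: 0x6e (blk 27, set 3) → VC-HIT  vc=[5, 7, 31, 25]

MISSES = 7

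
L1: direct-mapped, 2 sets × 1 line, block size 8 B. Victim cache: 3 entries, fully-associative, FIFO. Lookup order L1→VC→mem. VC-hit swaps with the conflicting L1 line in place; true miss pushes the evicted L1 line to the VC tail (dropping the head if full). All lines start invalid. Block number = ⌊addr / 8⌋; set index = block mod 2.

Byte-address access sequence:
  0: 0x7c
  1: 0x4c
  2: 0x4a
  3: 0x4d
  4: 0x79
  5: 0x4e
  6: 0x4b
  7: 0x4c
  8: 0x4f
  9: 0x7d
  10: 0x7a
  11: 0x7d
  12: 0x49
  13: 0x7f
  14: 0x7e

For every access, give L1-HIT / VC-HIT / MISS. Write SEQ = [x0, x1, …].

SEQ = [MISS, MISS, L1-HIT, L1-HIT, VC-HIT, VC-HIT, L1-HIT, L1-HIT, L1-HIT, VC-HIT, L1-HIT, L1-HIT, VC-HIT, VC-HIT, L1-HIT]

#0 0x7c→b15/s1 MISS; vc=[]
#1 0x4c→b9/s1 MISS; vc=[15]
#2 0x4a→b9/s1 L1-HIT; vc=[15]
#3 0x4d→b9/s1 L1-HIT; vc=[15]
#4 0x79→b15/s1 VC-HIT; vc=[9]
#5 0x4e→b9/s1 VC-HIT; vc=[15]
#6 0x4b→b9/s1 L1-HIT; vc=[15]
#7 0x4c→b9/s1 L1-HIT; vc=[15]
#8 0x4f→b9/s1 L1-HIT; vc=[15]
#9 0x7d→b15/s1 VC-HIT; vc=[9]
#10 0x7a→b15/s1 L1-HIT; vc=[9]
#11 0x7d→b15/s1 L1-HIT; vc=[9]
#12 0x49→b9/s1 VC-HIT; vc=[15]
#13 0x7f→b15/s1 VC-HIT; vc=[9]
#14 0x7e→b15/s1 L1-HIT; vc=[9]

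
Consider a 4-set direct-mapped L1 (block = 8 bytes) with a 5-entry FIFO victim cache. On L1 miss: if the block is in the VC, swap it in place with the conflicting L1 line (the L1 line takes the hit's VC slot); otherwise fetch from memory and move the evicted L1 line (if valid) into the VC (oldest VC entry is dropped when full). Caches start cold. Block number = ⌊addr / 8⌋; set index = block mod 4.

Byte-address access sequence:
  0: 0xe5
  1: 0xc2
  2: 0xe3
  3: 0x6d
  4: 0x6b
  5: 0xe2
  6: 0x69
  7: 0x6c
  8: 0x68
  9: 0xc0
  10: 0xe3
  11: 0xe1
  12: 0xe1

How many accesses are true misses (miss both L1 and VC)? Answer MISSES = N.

#0 0xe5→b28/s0 MISS; vc=[]
#1 0xc2→b24/s0 MISS; vc=[28]
#2 0xe3→b28/s0 VC-HIT; vc=[24]
#3 0x6d→b13/s1 MISS; vc=[24]
#4 0x6b→b13/s1 L1-HIT; vc=[24]
#5 0xe2→b28/s0 L1-HIT; vc=[24]
#6 0x69→b13/s1 L1-HIT; vc=[24]
#7 0x6c→b13/s1 L1-HIT; vc=[24]
#8 0x68→b13/s1 L1-HIT; vc=[24]
#9 0xc0→b24/s0 VC-HIT; vc=[28]
#10 0xe3→b28/s0 VC-HIT; vc=[24]
#11 0xe1→b28/s0 L1-HIT; vc=[24]
#12 0xe1→b28/s0 L1-HIT; vc=[24]

MISSES = 3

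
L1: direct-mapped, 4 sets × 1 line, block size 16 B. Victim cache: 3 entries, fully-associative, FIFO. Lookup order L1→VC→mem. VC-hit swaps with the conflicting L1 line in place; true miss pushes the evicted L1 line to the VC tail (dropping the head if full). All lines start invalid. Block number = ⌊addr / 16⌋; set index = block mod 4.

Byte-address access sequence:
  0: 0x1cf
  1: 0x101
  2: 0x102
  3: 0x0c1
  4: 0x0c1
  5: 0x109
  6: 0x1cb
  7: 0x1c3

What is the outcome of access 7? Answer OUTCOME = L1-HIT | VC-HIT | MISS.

OUTCOME = L1-HIT

#0 0x1cf→b28/s0 MISS; vc=[]
#1 0x101→b16/s0 MISS; vc=[28]
#2 0x102→b16/s0 L1-HIT; vc=[28]
#3 0xc1→b12/s0 MISS; vc=[28,16]
#4 0xc1→b12/s0 L1-HIT; vc=[28,16]
#5 0x109→b16/s0 VC-HIT; vc=[28,12]
#6 0x1cb→b28/s0 VC-HIT; vc=[16,12]
#7 0x1c3→b28/s0 L1-HIT; vc=[16,12]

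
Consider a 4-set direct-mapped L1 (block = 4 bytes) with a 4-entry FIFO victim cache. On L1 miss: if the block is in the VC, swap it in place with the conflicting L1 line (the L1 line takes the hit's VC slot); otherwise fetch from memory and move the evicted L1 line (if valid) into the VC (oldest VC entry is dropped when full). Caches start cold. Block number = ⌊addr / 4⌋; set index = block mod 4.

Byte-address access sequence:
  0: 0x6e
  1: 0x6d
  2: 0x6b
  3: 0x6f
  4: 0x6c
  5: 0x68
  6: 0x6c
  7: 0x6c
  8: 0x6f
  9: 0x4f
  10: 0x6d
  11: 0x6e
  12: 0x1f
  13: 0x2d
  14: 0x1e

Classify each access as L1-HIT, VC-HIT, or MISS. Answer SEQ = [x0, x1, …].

SEQ = [MISS, L1-HIT, MISS, L1-HIT, L1-HIT, L1-HIT, L1-HIT, L1-HIT, L1-HIT, MISS, VC-HIT, L1-HIT, MISS, MISS, VC-HIT]

#0 0x6e→b27/s3 MISS; vc=[]
#1 0x6d→b27/s3 L1-HIT; vc=[]
#2 0x6b→b26/s2 MISS; vc=[]
#3 0x6f→b27/s3 L1-HIT; vc=[]
#4 0x6c→b27/s3 L1-HIT; vc=[]
#5 0x68→b26/s2 L1-HIT; vc=[]
#6 0x6c→b27/s3 L1-HIT; vc=[]
#7 0x6c→b27/s3 L1-HIT; vc=[]
#8 0x6f→b27/s3 L1-HIT; vc=[]
#9 0x4f→b19/s3 MISS; vc=[27]
#10 0x6d→b27/s3 VC-HIT; vc=[19]
#11 0x6e→b27/s3 L1-HIT; vc=[19]
#12 0x1f→b7/s3 MISS; vc=[19,27]
#13 0x2d→b11/s3 MISS; vc=[19,27,7]
#14 0x1e→b7/s3 VC-HIT; vc=[19,27,11]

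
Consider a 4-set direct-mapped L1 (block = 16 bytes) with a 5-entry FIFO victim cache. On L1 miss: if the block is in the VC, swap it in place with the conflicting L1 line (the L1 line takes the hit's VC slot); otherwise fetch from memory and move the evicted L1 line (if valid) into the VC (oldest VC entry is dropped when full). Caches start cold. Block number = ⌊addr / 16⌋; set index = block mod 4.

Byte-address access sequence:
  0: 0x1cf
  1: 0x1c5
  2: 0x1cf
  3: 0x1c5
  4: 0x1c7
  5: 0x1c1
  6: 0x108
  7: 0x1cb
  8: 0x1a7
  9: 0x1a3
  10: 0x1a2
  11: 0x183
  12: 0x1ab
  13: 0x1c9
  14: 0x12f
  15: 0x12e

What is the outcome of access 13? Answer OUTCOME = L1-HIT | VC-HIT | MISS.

OUTCOME = VC-HIT

  [0] addr=0x1cf blk=28 s=0: MISS | VC []
  [1] addr=0x1c5 blk=28 s=0: L1-HIT | VC []
  [2] addr=0x1cf blk=28 s=0: L1-HIT | VC []
  [3] addr=0x1c5 blk=28 s=0: L1-HIT | VC []
  [4] addr=0x1c7 blk=28 s=0: L1-HIT | VC []
  [5] addr=0x1c1 blk=28 s=0: L1-HIT | VC []
  [6] addr=0x108 blk=16 s=0: MISS | VC [28]
  [7] addr=0x1cb blk=28 s=0: VC-HIT | VC [16]
  [8] addr=0x1a7 blk=26 s=2: MISS | VC [16]
  [9] addr=0x1a3 blk=26 s=2: L1-HIT | VC [16]
  [10] addr=0x1a2 blk=26 s=2: L1-HIT | VC [16]
  [11] addr=0x183 blk=24 s=0: MISS | VC [16, 28]
  [12] addr=0x1ab blk=26 s=2: L1-HIT | VC [16, 28]
  [13] addr=0x1c9 blk=28 s=0: VC-HIT | VC [16, 24]
  [14] addr=0x12f blk=18 s=2: MISS | VC [16, 24, 26]
  [15] addr=0x12e blk=18 s=2: L1-HIT | VC [16, 24, 26]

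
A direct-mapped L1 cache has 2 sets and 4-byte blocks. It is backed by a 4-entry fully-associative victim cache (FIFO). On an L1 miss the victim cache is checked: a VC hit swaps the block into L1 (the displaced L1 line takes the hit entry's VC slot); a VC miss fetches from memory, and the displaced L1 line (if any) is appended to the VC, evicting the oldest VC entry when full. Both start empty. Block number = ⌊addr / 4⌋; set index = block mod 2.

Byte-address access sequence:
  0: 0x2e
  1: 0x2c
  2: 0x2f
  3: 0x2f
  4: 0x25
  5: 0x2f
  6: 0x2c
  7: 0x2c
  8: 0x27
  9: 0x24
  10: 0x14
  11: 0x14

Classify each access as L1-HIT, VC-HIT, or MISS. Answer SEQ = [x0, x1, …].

#0 0x2e→b11/s1 MISS; vc=[]
#1 0x2c→b11/s1 L1-HIT; vc=[]
#2 0x2f→b11/s1 L1-HIT; vc=[]
#3 0x2f→b11/s1 L1-HIT; vc=[]
#4 0x25→b9/s1 MISS; vc=[11]
#5 0x2f→b11/s1 VC-HIT; vc=[9]
#6 0x2c→b11/s1 L1-HIT; vc=[9]
#7 0x2c→b11/s1 L1-HIT; vc=[9]
#8 0x27→b9/s1 VC-HIT; vc=[11]
#9 0x24→b9/s1 L1-HIT; vc=[11]
#10 0x14→b5/s1 MISS; vc=[11,9]
#11 0x14→b5/s1 L1-HIT; vc=[11,9]

SEQ = [MISS, L1-HIT, L1-HIT, L1-HIT, MISS, VC-HIT, L1-HIT, L1-HIT, VC-HIT, L1-HIT, MISS, L1-HIT]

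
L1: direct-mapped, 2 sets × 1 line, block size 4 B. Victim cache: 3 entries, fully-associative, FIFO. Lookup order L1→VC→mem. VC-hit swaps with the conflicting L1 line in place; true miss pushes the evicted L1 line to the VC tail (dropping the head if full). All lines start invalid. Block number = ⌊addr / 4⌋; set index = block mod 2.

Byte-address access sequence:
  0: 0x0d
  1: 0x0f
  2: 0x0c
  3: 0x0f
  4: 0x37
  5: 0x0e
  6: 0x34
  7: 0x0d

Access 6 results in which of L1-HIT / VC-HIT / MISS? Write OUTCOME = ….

OUTCOME = VC-HIT

0: 0xd (blk 3, set 1) → MISS  vc=[]
1: 0xf (blk 3, set 1) → L1-HIT  vc=[]
2: 0xc (blk 3, set 1) → L1-HIT  vc=[]
3: 0xf (blk 3, set 1) → L1-HIT  vc=[]
4: 0x37 (blk 13, set 1) → MISS  vc=[3]
5: 0xe (blk 3, set 1) → VC-HIT  vc=[13]
6: 0x34 (blk 13, set 1) → VC-HIT  vc=[3]
7: 0xd (blk 3, set 1) → VC-HIT  vc=[13]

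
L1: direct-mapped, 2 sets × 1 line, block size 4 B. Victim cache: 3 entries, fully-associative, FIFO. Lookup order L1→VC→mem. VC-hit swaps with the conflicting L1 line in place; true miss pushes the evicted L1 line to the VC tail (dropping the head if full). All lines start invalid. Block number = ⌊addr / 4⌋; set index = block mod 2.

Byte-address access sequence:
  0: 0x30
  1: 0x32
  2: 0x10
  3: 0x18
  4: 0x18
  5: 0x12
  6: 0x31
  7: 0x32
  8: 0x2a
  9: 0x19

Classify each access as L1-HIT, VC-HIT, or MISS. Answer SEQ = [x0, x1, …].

  [0] addr=0x30 blk=12 s=0: MISS | VC []
  [1] addr=0x32 blk=12 s=0: L1-HIT | VC []
  [2] addr=0x10 blk=4 s=0: MISS | VC [12]
  [3] addr=0x18 blk=6 s=0: MISS | VC [12, 4]
  [4] addr=0x18 blk=6 s=0: L1-HIT | VC [12, 4]
  [5] addr=0x12 blk=4 s=0: VC-HIT | VC [12, 6]
  [6] addr=0x31 blk=12 s=0: VC-HIT | VC [4, 6]
  [7] addr=0x32 blk=12 s=0: L1-HIT | VC [4, 6]
  [8] addr=0x2a blk=10 s=0: MISS | VC [4, 6, 12]
  [9] addr=0x19 blk=6 s=0: VC-HIT | VC [4, 10, 12]

SEQ = [MISS, L1-HIT, MISS, MISS, L1-HIT, VC-HIT, VC-HIT, L1-HIT, MISS, VC-HIT]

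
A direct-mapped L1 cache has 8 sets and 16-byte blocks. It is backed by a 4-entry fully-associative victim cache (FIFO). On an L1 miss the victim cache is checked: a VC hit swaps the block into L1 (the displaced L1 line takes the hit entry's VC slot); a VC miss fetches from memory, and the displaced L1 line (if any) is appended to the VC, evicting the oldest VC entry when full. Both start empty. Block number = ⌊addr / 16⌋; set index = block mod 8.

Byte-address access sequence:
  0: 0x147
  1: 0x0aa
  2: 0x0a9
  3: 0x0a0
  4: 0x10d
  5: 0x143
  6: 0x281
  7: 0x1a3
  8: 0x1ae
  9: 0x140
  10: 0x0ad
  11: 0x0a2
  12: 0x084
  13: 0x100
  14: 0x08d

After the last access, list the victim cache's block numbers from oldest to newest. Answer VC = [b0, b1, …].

VC = [16, 26, 40]

#0 0x147→b20/s4 MISS; vc=[]
#1 0xaa→b10/s2 MISS; vc=[]
#2 0xa9→b10/s2 L1-HIT; vc=[]
#3 0xa0→b10/s2 L1-HIT; vc=[]
#4 0x10d→b16/s0 MISS; vc=[]
#5 0x143→b20/s4 L1-HIT; vc=[]
#6 0x281→b40/s0 MISS; vc=[16]
#7 0x1a3→b26/s2 MISS; vc=[16,10]
#8 0x1ae→b26/s2 L1-HIT; vc=[16,10]
#9 0x140→b20/s4 L1-HIT; vc=[16,10]
#10 0xad→b10/s2 VC-HIT; vc=[16,26]
#11 0xa2→b10/s2 L1-HIT; vc=[16,26]
#12 0x84→b8/s0 MISS; vc=[16,26,40]
#13 0x100→b16/s0 VC-HIT; vc=[8,26,40]
#14 0x8d→b8/s0 VC-HIT; vc=[16,26,40]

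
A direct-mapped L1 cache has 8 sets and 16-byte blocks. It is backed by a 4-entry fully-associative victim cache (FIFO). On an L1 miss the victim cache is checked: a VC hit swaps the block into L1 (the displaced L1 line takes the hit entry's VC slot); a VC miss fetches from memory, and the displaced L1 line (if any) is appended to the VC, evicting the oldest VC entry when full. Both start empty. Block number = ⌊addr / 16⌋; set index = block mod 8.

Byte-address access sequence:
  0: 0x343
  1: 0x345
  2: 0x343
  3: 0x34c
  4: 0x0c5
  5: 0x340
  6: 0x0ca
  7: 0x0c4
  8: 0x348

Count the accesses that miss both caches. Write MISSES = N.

  [0] addr=0x343 blk=52 s=4: MISS | VC []
  [1] addr=0x345 blk=52 s=4: L1-HIT | VC []
  [2] addr=0x343 blk=52 s=4: L1-HIT | VC []
  [3] addr=0x34c blk=52 s=4: L1-HIT | VC []
  [4] addr=0xc5 blk=12 s=4: MISS | VC [52]
  [5] addr=0x340 blk=52 s=4: VC-HIT | VC [12]
  [6] addr=0xca blk=12 s=4: VC-HIT | VC [52]
  [7] addr=0xc4 blk=12 s=4: L1-HIT | VC [52]
  [8] addr=0x348 blk=52 s=4: VC-HIT | VC [12]

MISSES = 2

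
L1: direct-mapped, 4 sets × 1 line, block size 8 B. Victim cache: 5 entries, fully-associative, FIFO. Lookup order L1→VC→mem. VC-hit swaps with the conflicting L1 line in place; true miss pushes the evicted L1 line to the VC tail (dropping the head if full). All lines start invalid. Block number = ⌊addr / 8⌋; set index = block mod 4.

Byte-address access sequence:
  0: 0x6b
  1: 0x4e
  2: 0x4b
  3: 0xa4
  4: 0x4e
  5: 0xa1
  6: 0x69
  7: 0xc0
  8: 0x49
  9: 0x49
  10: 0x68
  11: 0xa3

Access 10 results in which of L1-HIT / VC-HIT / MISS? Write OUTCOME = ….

0: 0x6b (blk 13, set 1) → MISS  vc=[]
1: 0x4e (blk 9, set 1) → MISS  vc=[13]
2: 0x4b (blk 9, set 1) → L1-HIT  vc=[13]
3: 0xa4 (blk 20, set 0) → MISS  vc=[13]
4: 0x4e (blk 9, set 1) → L1-HIT  vc=[13]
5: 0xa1 (blk 20, set 0) → L1-HIT  vc=[13]
6: 0x69 (blk 13, set 1) → VC-HIT  vc=[9]
7: 0xc0 (blk 24, set 0) → MISS  vc=[9, 20]
8: 0x49 (blk 9, set 1) → VC-HIT  vc=[13, 20]
9: 0x49 (blk 9, set 1) → L1-HIT  vc=[13, 20]
10: 0x68 (blk 13, set 1) → VC-HIT  vc=[9, 20]
11: 0xa3 (blk 20, set 0) → VC-HIT  vc=[9, 24]

OUTCOME = VC-HIT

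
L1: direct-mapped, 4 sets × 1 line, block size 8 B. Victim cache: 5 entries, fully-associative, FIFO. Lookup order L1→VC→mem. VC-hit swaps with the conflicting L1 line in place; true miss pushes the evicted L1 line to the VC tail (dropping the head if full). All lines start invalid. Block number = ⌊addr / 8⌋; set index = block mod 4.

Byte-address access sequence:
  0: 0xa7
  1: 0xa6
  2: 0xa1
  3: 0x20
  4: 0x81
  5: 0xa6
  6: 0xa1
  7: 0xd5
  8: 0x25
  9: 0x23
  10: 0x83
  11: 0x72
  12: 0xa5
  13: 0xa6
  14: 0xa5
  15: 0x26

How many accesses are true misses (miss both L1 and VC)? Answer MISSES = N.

0: 0xa7 (blk 20, set 0) → MISS  vc=[]
1: 0xa6 (blk 20, set 0) → L1-HIT  vc=[]
2: 0xa1 (blk 20, set 0) → L1-HIT  vc=[]
3: 0x20 (blk 4, set 0) → MISS  vc=[20]
4: 0x81 (blk 16, set 0) → MISS  vc=[20, 4]
5: 0xa6 (blk 20, set 0) → VC-HIT  vc=[16, 4]
6: 0xa1 (blk 20, set 0) → L1-HIT  vc=[16, 4]
7: 0xd5 (blk 26, set 2) → MISS  vc=[16, 4]
8: 0x25 (blk 4, set 0) → VC-HIT  vc=[16, 20]
9: 0x23 (blk 4, set 0) → L1-HIT  vc=[16, 20]
10: 0x83 (blk 16, set 0) → VC-HIT  vc=[4, 20]
11: 0x72 (blk 14, set 2) → MISS  vc=[4, 20, 26]
12: 0xa5 (blk 20, set 0) → VC-HIT  vc=[4, 16, 26]
13: 0xa6 (blk 20, set 0) → L1-HIT  vc=[4, 16, 26]
14: 0xa5 (blk 20, set 0) → L1-HIT  vc=[4, 16, 26]
15: 0x26 (blk 4, set 0) → VC-HIT  vc=[20, 16, 26]

MISSES = 5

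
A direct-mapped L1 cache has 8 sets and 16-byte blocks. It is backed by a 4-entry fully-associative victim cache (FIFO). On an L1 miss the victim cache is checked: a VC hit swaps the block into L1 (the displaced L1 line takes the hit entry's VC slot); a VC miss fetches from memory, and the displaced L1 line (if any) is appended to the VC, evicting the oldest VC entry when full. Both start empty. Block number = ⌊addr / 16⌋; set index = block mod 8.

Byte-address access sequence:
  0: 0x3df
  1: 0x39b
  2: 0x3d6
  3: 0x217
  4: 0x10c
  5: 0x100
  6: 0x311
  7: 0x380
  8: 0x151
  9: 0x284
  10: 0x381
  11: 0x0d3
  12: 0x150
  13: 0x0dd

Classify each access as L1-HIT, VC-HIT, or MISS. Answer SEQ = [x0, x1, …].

#0 0x3df→b61/s5 MISS; vc=[]
#1 0x39b→b57/s1 MISS; vc=[]
#2 0x3d6→b61/s5 L1-HIT; vc=[]
#3 0x217→b33/s1 MISS; vc=[57]
#4 0x10c→b16/s0 MISS; vc=[57]
#5 0x100→b16/s0 L1-HIT; vc=[57]
#6 0x311→b49/s1 MISS; vc=[57,33]
#7 0x380→b56/s0 MISS; vc=[57,33,16]
#8 0x151→b21/s5 MISS; vc=[57,33,16,61]
#9 0x284→b40/s0 MISS; vc=[33,16,61,56]
#10 0x381→b56/s0 VC-HIT; vc=[33,16,61,40]
#11 0xd3→b13/s5 MISS; vc=[16,61,40,21]
#12 0x150→b21/s5 VC-HIT; vc=[16,61,40,13]
#13 0xdd→b13/s5 VC-HIT; vc=[16,61,40,21]

SEQ = [MISS, MISS, L1-HIT, MISS, MISS, L1-HIT, MISS, MISS, MISS, MISS, VC-HIT, MISS, VC-HIT, VC-HIT]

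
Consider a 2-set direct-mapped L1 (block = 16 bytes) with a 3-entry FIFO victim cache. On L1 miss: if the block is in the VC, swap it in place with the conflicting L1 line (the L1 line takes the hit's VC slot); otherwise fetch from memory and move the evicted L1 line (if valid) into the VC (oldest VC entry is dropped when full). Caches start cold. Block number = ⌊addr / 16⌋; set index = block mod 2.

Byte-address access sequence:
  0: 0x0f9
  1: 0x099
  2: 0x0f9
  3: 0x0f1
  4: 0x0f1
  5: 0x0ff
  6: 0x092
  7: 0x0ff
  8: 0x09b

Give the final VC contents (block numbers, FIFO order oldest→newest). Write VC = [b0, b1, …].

VC = [15]

  [0] addr=0xf9 blk=15 s=1: MISS | VC []
  [1] addr=0x99 blk=9 s=1: MISS | VC [15]
  [2] addr=0xf9 blk=15 s=1: VC-HIT | VC [9]
  [3] addr=0xf1 blk=15 s=1: L1-HIT | VC [9]
  [4] addr=0xf1 blk=15 s=1: L1-HIT | VC [9]
  [5] addr=0xff blk=15 s=1: L1-HIT | VC [9]
  [6] addr=0x92 blk=9 s=1: VC-HIT | VC [15]
  [7] addr=0xff blk=15 s=1: VC-HIT | VC [9]
  [8] addr=0x9b blk=9 s=1: VC-HIT | VC [15]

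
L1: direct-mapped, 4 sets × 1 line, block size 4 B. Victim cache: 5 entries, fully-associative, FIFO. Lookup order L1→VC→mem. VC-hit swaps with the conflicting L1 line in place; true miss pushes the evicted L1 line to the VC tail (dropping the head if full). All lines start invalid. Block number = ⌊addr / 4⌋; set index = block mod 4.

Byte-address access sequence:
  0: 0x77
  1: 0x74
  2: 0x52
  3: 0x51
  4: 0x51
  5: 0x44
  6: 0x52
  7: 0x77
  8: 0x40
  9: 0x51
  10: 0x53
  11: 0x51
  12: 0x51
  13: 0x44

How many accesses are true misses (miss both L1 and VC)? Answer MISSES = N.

  [0] addr=0x77 blk=29 s=1: MISS | VC []
  [1] addr=0x74 blk=29 s=1: L1-HIT | VC []
  [2] addr=0x52 blk=20 s=0: MISS | VC []
  [3] addr=0x51 blk=20 s=0: L1-HIT | VC []
  [4] addr=0x51 blk=20 s=0: L1-HIT | VC []
  [5] addr=0x44 blk=17 s=1: MISS | VC [29]
  [6] addr=0x52 blk=20 s=0: L1-HIT | VC [29]
  [7] addr=0x77 blk=29 s=1: VC-HIT | VC [17]
  [8] addr=0x40 blk=16 s=0: MISS | VC [17, 20]
  [9] addr=0x51 blk=20 s=0: VC-HIT | VC [17, 16]
  [10] addr=0x53 blk=20 s=0: L1-HIT | VC [17, 16]
  [11] addr=0x51 blk=20 s=0: L1-HIT | VC [17, 16]
  [12] addr=0x51 blk=20 s=0: L1-HIT | VC [17, 16]
  [13] addr=0x44 blk=17 s=1: VC-HIT | VC [29, 16]

MISSES = 4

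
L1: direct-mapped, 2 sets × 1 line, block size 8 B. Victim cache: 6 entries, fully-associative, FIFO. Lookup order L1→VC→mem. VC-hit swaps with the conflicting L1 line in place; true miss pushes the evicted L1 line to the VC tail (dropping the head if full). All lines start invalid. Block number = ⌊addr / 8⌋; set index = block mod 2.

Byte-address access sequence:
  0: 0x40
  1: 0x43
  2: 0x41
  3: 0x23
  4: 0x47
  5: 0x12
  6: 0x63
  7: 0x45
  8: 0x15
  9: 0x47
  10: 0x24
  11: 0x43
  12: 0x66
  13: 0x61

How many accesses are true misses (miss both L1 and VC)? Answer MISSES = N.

#0 0x40→b8/s0 MISS; vc=[]
#1 0x43→b8/s0 L1-HIT; vc=[]
#2 0x41→b8/s0 L1-HIT; vc=[]
#3 0x23→b4/s0 MISS; vc=[8]
#4 0x47→b8/s0 VC-HIT; vc=[4]
#5 0x12→b2/s0 MISS; vc=[4,8]
#6 0x63→b12/s0 MISS; vc=[4,8,2]
#7 0x45→b8/s0 VC-HIT; vc=[4,12,2]
#8 0x15→b2/s0 VC-HIT; vc=[4,12,8]
#9 0x47→b8/s0 VC-HIT; vc=[4,12,2]
#10 0x24→b4/s0 VC-HIT; vc=[8,12,2]
#11 0x43→b8/s0 VC-HIT; vc=[4,12,2]
#12 0x66→b12/s0 VC-HIT; vc=[4,8,2]
#13 0x61→b12/s0 L1-HIT; vc=[4,8,2]

MISSES = 4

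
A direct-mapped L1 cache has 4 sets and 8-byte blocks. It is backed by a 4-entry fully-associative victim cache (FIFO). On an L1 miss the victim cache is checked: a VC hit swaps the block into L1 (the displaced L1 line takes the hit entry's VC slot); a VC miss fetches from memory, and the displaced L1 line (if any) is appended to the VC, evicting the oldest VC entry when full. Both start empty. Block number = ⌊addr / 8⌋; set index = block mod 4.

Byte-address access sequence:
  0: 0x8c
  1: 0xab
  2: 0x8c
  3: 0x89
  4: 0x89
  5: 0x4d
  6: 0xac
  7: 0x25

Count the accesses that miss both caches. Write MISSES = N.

#0 0x8c→b17/s1 MISS; vc=[]
#1 0xab→b21/s1 MISS; vc=[17]
#2 0x8c→b17/s1 VC-HIT; vc=[21]
#3 0x89→b17/s1 L1-HIT; vc=[21]
#4 0x89→b17/s1 L1-HIT; vc=[21]
#5 0x4d→b9/s1 MISS; vc=[21,17]
#6 0xac→b21/s1 VC-HIT; vc=[9,17]
#7 0x25→b4/s0 MISS; vc=[9,17]

MISSES = 4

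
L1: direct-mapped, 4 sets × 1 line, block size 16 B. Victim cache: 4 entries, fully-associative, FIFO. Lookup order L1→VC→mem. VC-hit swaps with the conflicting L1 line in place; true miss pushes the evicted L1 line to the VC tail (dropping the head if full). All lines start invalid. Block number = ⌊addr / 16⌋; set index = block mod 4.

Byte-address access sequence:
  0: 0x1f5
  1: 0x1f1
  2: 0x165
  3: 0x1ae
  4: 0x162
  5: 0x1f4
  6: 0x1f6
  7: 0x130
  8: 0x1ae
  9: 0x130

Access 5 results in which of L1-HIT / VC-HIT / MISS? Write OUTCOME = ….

  [0] addr=0x1f5 blk=31 s=3: MISS | VC []
  [1] addr=0x1f1 blk=31 s=3: L1-HIT | VC []
  [2] addr=0x165 blk=22 s=2: MISS | VC []
  [3] addr=0x1ae blk=26 s=2: MISS | VC [22]
  [4] addr=0x162 blk=22 s=2: VC-HIT | VC [26]
  [5] addr=0x1f4 blk=31 s=3: L1-HIT | VC [26]
  [6] addr=0x1f6 blk=31 s=3: L1-HIT | VC [26]
  [7] addr=0x130 blk=19 s=3: MISS | VC [26, 31]
  [8] addr=0x1ae blk=26 s=2: VC-HIT | VC [22, 31]
  [9] addr=0x130 blk=19 s=3: L1-HIT | VC [22, 31]

OUTCOME = L1-HIT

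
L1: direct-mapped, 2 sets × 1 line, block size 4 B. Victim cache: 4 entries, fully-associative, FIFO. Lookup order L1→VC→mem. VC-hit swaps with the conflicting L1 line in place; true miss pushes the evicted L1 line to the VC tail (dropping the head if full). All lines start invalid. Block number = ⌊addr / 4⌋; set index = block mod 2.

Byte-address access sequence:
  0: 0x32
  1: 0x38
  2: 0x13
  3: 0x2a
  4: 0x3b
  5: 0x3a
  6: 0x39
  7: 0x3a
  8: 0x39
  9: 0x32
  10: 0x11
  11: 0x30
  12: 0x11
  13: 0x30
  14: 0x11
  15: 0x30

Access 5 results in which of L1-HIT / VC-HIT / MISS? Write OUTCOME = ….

OUTCOME = L1-HIT

  [0] addr=0x32 blk=12 s=0: MISS | VC []
  [1] addr=0x38 blk=14 s=0: MISS | VC [12]
  [2] addr=0x13 blk=4 s=0: MISS | VC [12, 14]
  [3] addr=0x2a blk=10 s=0: MISS | VC [12, 14, 4]
  [4] addr=0x3b blk=14 s=0: VC-HIT | VC [12, 10, 4]
  [5] addr=0x3a blk=14 s=0: L1-HIT | VC [12, 10, 4]
  [6] addr=0x39 blk=14 s=0: L1-HIT | VC [12, 10, 4]
  [7] addr=0x3a blk=14 s=0: L1-HIT | VC [12, 10, 4]
  [8] addr=0x39 blk=14 s=0: L1-HIT | VC [12, 10, 4]
  [9] addr=0x32 blk=12 s=0: VC-HIT | VC [14, 10, 4]
  [10] addr=0x11 blk=4 s=0: VC-HIT | VC [14, 10, 12]
  [11] addr=0x30 blk=12 s=0: VC-HIT | VC [14, 10, 4]
  [12] addr=0x11 blk=4 s=0: VC-HIT | VC [14, 10, 12]
  [13] addr=0x30 blk=12 s=0: VC-HIT | VC [14, 10, 4]
  [14] addr=0x11 blk=4 s=0: VC-HIT | VC [14, 10, 12]
  [15] addr=0x30 blk=12 s=0: VC-HIT | VC [14, 10, 4]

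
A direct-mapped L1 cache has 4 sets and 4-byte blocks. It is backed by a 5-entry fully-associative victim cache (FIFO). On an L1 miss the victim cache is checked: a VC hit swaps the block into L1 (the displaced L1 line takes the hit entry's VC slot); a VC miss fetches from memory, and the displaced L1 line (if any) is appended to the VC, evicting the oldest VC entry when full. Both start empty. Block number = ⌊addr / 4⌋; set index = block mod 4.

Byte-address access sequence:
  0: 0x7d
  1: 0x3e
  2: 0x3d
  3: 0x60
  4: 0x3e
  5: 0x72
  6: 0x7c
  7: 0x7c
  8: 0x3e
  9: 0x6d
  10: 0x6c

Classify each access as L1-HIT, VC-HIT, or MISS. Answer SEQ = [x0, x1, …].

0: 0x7d (blk 31, set 3) → MISS  vc=[]
1: 0x3e (blk 15, set 3) → MISS  vc=[31]
2: 0x3d (blk 15, set 3) → L1-HIT  vc=[31]
3: 0x60 (blk 24, set 0) → MISS  vc=[31]
4: 0x3e (blk 15, set 3) → L1-HIT  vc=[31]
5: 0x72 (blk 28, set 0) → MISS  vc=[31, 24]
6: 0x7c (blk 31, set 3) → VC-HIT  vc=[15, 24]
7: 0x7c (blk 31, set 3) → L1-HIT  vc=[15, 24]
8: 0x3e (blk 15, set 3) → VC-HIT  vc=[31, 24]
9: 0x6d (blk 27, set 3) → MISS  vc=[31, 24, 15]
10: 0x6c (blk 27, set 3) → L1-HIT  vc=[31, 24, 15]

SEQ = [MISS, MISS, L1-HIT, MISS, L1-HIT, MISS, VC-HIT, L1-HIT, VC-HIT, MISS, L1-HIT]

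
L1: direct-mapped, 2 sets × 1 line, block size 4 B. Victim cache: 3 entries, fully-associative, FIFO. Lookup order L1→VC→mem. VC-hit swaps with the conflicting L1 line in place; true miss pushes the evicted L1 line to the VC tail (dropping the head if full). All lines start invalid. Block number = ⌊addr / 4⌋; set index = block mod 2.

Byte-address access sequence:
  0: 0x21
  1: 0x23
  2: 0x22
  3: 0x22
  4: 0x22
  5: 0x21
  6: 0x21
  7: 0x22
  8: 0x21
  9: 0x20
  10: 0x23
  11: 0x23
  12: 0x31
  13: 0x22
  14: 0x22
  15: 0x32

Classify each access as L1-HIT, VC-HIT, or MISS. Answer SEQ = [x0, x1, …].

0: 0x21 (blk 8, set 0) → MISS  vc=[]
1: 0x23 (blk 8, set 0) → L1-HIT  vc=[]
2: 0x22 (blk 8, set 0) → L1-HIT  vc=[]
3: 0x22 (blk 8, set 0) → L1-HIT  vc=[]
4: 0x22 (blk 8, set 0) → L1-HIT  vc=[]
5: 0x21 (blk 8, set 0) → L1-HIT  vc=[]
6: 0x21 (blk 8, set 0) → L1-HIT  vc=[]
7: 0x22 (blk 8, set 0) → L1-HIT  vc=[]
8: 0x21 (blk 8, set 0) → L1-HIT  vc=[]
9: 0x20 (blk 8, set 0) → L1-HIT  vc=[]
10: 0x23 (blk 8, set 0) → L1-HIT  vc=[]
11: 0x23 (blk 8, set 0) → L1-HIT  vc=[]
12: 0x31 (blk 12, set 0) → MISS  vc=[8]
13: 0x22 (blk 8, set 0) → VC-HIT  vc=[12]
14: 0x22 (blk 8, set 0) → L1-HIT  vc=[12]
15: 0x32 (blk 12, set 0) → VC-HIT  vc=[8]

SEQ = [MISS, L1-HIT, L1-HIT, L1-HIT, L1-HIT, L1-HIT, L1-HIT, L1-HIT, L1-HIT, L1-HIT, L1-HIT, L1-HIT, MISS, VC-HIT, L1-HIT, VC-HIT]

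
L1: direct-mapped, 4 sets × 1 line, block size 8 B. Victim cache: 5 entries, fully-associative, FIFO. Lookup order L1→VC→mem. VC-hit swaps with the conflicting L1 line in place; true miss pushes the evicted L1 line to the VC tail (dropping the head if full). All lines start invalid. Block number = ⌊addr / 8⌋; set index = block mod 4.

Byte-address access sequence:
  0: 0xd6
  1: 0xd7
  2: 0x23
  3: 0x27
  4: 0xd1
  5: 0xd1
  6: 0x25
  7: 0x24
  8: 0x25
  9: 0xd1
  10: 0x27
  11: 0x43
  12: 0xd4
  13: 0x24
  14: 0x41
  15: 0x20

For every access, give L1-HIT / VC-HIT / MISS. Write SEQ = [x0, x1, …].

SEQ = [MISS, L1-HIT, MISS, L1-HIT, L1-HIT, L1-HIT, L1-HIT, L1-HIT, L1-HIT, L1-HIT, L1-HIT, MISS, L1-HIT, VC-HIT, VC-HIT, VC-HIT]

0: 0xd6 (blk 26, set 2) → MISS  vc=[]
1: 0xd7 (blk 26, set 2) → L1-HIT  vc=[]
2: 0x23 (blk 4, set 0) → MISS  vc=[]
3: 0x27 (blk 4, set 0) → L1-HIT  vc=[]
4: 0xd1 (blk 26, set 2) → L1-HIT  vc=[]
5: 0xd1 (blk 26, set 2) → L1-HIT  vc=[]
6: 0x25 (blk 4, set 0) → L1-HIT  vc=[]
7: 0x24 (blk 4, set 0) → L1-HIT  vc=[]
8: 0x25 (blk 4, set 0) → L1-HIT  vc=[]
9: 0xd1 (blk 26, set 2) → L1-HIT  vc=[]
10: 0x27 (blk 4, set 0) → L1-HIT  vc=[]
11: 0x43 (blk 8, set 0) → MISS  vc=[4]
12: 0xd4 (blk 26, set 2) → L1-HIT  vc=[4]
13: 0x24 (blk 4, set 0) → VC-HIT  vc=[8]
14: 0x41 (blk 8, set 0) → VC-HIT  vc=[4]
15: 0x20 (blk 4, set 0) → VC-HIT  vc=[8]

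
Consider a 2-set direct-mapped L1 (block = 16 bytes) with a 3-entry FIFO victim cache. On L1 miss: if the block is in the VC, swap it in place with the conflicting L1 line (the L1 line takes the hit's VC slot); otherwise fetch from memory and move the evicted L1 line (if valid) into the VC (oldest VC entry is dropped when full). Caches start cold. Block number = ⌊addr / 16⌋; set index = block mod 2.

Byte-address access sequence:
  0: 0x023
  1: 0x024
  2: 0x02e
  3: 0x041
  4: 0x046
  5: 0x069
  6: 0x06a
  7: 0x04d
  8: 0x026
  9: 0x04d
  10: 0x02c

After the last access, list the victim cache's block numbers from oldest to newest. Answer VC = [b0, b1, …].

VC = [4, 6]

  [0] addr=0x23 blk=2 s=0: MISS | VC []
  [1] addr=0x24 blk=2 s=0: L1-HIT | VC []
  [2] addr=0x2e blk=2 s=0: L1-HIT | VC []
  [3] addr=0x41 blk=4 s=0: MISS | VC [2]
  [4] addr=0x46 blk=4 s=0: L1-HIT | VC [2]
  [5] addr=0x69 blk=6 s=0: MISS | VC [2, 4]
  [6] addr=0x6a blk=6 s=0: L1-HIT | VC [2, 4]
  [7] addr=0x4d blk=4 s=0: VC-HIT | VC [2, 6]
  [8] addr=0x26 blk=2 s=0: VC-HIT | VC [4, 6]
  [9] addr=0x4d blk=4 s=0: VC-HIT | VC [2, 6]
  [10] addr=0x2c blk=2 s=0: VC-HIT | VC [4, 6]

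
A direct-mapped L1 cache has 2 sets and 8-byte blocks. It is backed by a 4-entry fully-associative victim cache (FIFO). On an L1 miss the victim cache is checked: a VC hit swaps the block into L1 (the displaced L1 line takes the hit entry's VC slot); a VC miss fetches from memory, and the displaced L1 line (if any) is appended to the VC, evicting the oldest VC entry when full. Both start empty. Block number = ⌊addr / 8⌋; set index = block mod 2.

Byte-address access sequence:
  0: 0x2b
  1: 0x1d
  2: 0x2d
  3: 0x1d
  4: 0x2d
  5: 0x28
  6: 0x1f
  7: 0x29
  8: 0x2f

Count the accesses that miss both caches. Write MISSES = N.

#0 0x2b→b5/s1 MISS; vc=[]
#1 0x1d→b3/s1 MISS; vc=[5]
#2 0x2d→b5/s1 VC-HIT; vc=[3]
#3 0x1d→b3/s1 VC-HIT; vc=[5]
#4 0x2d→b5/s1 VC-HIT; vc=[3]
#5 0x28→b5/s1 L1-HIT; vc=[3]
#6 0x1f→b3/s1 VC-HIT; vc=[5]
#7 0x29→b5/s1 VC-HIT; vc=[3]
#8 0x2f→b5/s1 L1-HIT; vc=[3]

MISSES = 2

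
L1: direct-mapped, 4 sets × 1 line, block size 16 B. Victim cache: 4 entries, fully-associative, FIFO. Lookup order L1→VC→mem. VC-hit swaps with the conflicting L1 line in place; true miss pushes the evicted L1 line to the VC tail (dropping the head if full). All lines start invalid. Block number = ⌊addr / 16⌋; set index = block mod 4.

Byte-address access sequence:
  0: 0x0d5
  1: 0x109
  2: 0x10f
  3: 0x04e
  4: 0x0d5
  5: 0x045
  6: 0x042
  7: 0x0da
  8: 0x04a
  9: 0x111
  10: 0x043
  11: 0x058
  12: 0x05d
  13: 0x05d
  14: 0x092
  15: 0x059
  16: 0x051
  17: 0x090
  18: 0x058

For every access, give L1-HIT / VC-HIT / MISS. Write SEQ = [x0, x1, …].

  [0] addr=0xd5 blk=13 s=1: MISS | VC []
  [1] addr=0x109 blk=16 s=0: MISS | VC []
  [2] addr=0x10f blk=16 s=0: L1-HIT | VC []
  [3] addr=0x4e blk=4 s=0: MISS | VC [16]
  [4] addr=0xd5 blk=13 s=1: L1-HIT | VC [16]
  [5] addr=0x45 blk=4 s=0: L1-HIT | VC [16]
  [6] addr=0x42 blk=4 s=0: L1-HIT | VC [16]
  [7] addr=0xda blk=13 s=1: L1-HIT | VC [16]
  [8] addr=0x4a blk=4 s=0: L1-HIT | VC [16]
  [9] addr=0x111 blk=17 s=1: MISS | VC [16, 13]
  [10] addr=0x43 blk=4 s=0: L1-HIT | VC [16, 13]
  [11] addr=0x58 blk=5 s=1: MISS | VC [16, 13, 17]
  [12] addr=0x5d blk=5 s=1: L1-HIT | VC [16, 13, 17]
  [13] addr=0x5d blk=5 s=1: L1-HIT | VC [16, 13, 17]
  [14] addr=0x92 blk=9 s=1: MISS | VC [16, 13, 17, 5]
  [15] addr=0x59 blk=5 s=1: VC-HIT | VC [16, 13, 17, 9]
  [16] addr=0x51 blk=5 s=1: L1-HIT | VC [16, 13, 17, 9]
  [17] addr=0x90 blk=9 s=1: VC-HIT | VC [16, 13, 17, 5]
  [18] addr=0x58 blk=5 s=1: VC-HIT | VC [16, 13, 17, 9]

SEQ = [MISS, MISS, L1-HIT, MISS, L1-HIT, L1-HIT, L1-HIT, L1-HIT, L1-HIT, MISS, L1-HIT, MISS, L1-HIT, L1-HIT, MISS, VC-HIT, L1-HIT, VC-HIT, VC-HIT]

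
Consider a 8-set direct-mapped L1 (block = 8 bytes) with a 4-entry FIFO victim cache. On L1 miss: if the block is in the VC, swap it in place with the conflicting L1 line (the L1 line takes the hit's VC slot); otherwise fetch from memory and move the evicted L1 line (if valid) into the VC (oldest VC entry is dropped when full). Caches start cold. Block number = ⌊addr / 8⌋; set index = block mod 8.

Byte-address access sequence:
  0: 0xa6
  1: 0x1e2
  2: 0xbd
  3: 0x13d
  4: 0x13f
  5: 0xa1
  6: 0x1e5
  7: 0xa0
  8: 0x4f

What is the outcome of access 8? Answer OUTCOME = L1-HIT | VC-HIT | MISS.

0: 0xa6 (blk 20, set 4) → MISS  vc=[]
1: 0x1e2 (blk 60, set 4) → MISS  vc=[20]
2: 0xbd (blk 23, set 7) → MISS  vc=[20]
3: 0x13d (blk 39, set 7) → MISS  vc=[20, 23]
4: 0x13f (blk 39, set 7) → L1-HIT  vc=[20, 23]
5: 0xa1 (blk 20, set 4) → VC-HIT  vc=[60, 23]
6: 0x1e5 (blk 60, set 4) → VC-HIT  vc=[20, 23]
7: 0xa0 (blk 20, set 4) → VC-HIT  vc=[60, 23]
8: 0x4f (blk 9, set 1) → MISS  vc=[60, 23]

OUTCOME = MISS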